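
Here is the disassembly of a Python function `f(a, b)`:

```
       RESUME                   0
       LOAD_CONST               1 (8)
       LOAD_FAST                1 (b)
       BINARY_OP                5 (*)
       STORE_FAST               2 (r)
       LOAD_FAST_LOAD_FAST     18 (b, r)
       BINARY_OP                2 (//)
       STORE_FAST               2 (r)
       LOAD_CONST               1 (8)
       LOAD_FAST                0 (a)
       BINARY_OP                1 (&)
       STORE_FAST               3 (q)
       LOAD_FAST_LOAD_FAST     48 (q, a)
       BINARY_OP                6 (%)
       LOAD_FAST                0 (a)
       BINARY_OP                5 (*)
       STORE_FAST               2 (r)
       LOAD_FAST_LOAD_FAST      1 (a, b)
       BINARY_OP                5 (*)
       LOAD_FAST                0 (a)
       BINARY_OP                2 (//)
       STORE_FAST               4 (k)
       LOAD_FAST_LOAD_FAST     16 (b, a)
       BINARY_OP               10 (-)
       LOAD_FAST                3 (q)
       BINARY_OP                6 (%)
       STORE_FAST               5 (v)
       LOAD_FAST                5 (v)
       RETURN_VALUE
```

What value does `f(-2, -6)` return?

LOAD_CONST → push 8. Stack: [8]
LOAD_FAST b → push -6. Stack: [8, -6]
BINARY_OP * → 8 * -6 = -48. Stack: [-48]
STORE_FAST r → r=-48. Stack: []
LOAD_FAST_LOAD_FAST b,r → push -6,-48. Stack: [-6, -48]
BINARY_OP // → -6 // -48 = 0. Stack: [0]
STORE_FAST r → r=0. Stack: []
LOAD_CONST → push 8. Stack: [8]
LOAD_FAST a → push -2. Stack: [8, -2]
BINARY_OP & → 8 & -2 = 8. Stack: [8]
STORE_FAST q → q=8. Stack: []
LOAD_FAST_LOAD_FAST q,a → push 8,-2. Stack: [8, -2]
BINARY_OP % → 8 % -2 = 0. Stack: [0]
LOAD_FAST a → push -2. Stack: [0, -2]
BINARY_OP * → 0 * -2 = 0. Stack: [0]
STORE_FAST r → r=0. Stack: []
LOAD_FAST_LOAD_FAST a,b → push -2,-6. Stack: [-2, -6]
BINARY_OP * → -2 * -6 = 12. Stack: [12]
LOAD_FAST a → push -2. Stack: [12, -2]
BINARY_OP // → 12 // -2 = -6. Stack: [-6]
STORE_FAST k → k=-6. Stack: []
LOAD_FAST_LOAD_FAST b,a → push -6,-2. Stack: [-6, -2]
BINARY_OP - → -6 - -2 = -4. Stack: [-4]
LOAD_FAST q → push 8. Stack: [-4, 8]
BINARY_OP % → -4 % 8 = 4. Stack: [4]
STORE_FAST v → v=4. Stack: []
LOAD_FAST v → push 4. Stack: [4]
RETURN_VALUE → return 4.

4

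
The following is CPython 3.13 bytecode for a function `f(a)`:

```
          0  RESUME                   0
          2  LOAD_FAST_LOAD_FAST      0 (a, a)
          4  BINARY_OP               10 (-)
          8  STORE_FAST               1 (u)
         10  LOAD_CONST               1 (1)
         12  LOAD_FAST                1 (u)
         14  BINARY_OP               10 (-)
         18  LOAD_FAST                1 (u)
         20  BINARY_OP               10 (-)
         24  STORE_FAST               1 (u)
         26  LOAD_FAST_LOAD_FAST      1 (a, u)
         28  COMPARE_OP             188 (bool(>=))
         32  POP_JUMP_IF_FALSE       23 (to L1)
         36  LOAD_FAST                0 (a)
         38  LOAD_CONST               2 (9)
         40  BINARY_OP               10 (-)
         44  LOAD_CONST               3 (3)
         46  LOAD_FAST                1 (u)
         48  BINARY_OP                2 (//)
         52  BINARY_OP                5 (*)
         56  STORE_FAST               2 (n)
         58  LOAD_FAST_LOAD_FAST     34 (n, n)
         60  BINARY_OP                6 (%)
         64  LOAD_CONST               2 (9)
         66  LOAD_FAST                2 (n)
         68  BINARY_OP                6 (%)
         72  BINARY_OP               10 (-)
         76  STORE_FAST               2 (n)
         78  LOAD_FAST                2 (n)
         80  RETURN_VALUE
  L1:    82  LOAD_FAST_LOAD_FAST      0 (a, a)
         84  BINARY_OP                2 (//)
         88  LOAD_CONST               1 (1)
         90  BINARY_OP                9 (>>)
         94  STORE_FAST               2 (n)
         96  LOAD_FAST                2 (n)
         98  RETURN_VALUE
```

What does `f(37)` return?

LOAD_FAST_LOAD_FAST a,a → push 37,37. Stack: [37, 37]
BINARY_OP - → 37 - 37 = 0. Stack: [0]
STORE_FAST u → u=0. Stack: []
LOAD_CONST → push 1. Stack: [1]
LOAD_FAST u → push 0. Stack: [1, 0]
BINARY_OP - → 1 - 0 = 1. Stack: [1]
LOAD_FAST u → push 0. Stack: [1, 0]
BINARY_OP - → 1 - 0 = 1. Stack: [1]
STORE_FAST u → u=1. Stack: []
LOAD_FAST_LOAD_FAST a,u → push 37,1. Stack: [37, 1]
COMPARE_OP bool(>=) → 37 vs 1 = True. Stack: [True]
POP_JUMP_IF_FALSE → pop True; no jump. Stack: []
LOAD_FAST a → push 37. Stack: [37]
LOAD_CONST → push 9. Stack: [37, 9]
BINARY_OP - → 37 - 9 = 28. Stack: [28]
LOAD_CONST → push 3. Stack: [28, 3]
LOAD_FAST u → push 1. Stack: [28, 3, 1]
BINARY_OP // → 3 // 1 = 3. Stack: [28, 3]
BINARY_OP * → 28 * 3 = 84. Stack: [84]
STORE_FAST n → n=84. Stack: []
LOAD_FAST_LOAD_FAST n,n → push 84,84. Stack: [84, 84]
BINARY_OP % → 84 % 84 = 0. Stack: [0]
LOAD_CONST → push 9. Stack: [0, 9]
LOAD_FAST n → push 84. Stack: [0, 9, 84]
BINARY_OP % → 9 % 84 = 9. Stack: [0, 9]
BINARY_OP - → 0 - 9 = -9. Stack: [-9]
STORE_FAST n → n=-9. Stack: []
LOAD_FAST n → push -9. Stack: [-9]
RETURN_VALUE → return -9.

-9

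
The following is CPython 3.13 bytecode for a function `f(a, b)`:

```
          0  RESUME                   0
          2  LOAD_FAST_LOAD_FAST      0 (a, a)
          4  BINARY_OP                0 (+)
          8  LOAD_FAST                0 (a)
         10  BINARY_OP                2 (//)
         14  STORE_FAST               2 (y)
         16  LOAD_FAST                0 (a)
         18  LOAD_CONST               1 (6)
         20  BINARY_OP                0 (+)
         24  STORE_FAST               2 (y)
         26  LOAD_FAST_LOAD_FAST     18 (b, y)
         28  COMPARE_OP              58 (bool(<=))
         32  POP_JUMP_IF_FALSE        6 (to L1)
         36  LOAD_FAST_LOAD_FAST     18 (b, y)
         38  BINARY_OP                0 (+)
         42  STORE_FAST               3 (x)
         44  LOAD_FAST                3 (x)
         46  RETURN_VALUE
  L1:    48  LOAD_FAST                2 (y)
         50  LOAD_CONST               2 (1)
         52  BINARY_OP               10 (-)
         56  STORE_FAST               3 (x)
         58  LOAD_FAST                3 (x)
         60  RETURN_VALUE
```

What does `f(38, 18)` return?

LOAD_FAST_LOAD_FAST a,a → push 38,38. Stack: [38, 38]
BINARY_OP + → 38 + 38 = 76. Stack: [76]
LOAD_FAST a → push 38. Stack: [76, 38]
BINARY_OP // → 76 // 38 = 2. Stack: [2]
STORE_FAST y → y=2. Stack: []
LOAD_FAST a → push 38. Stack: [38]
LOAD_CONST → push 6. Stack: [38, 6]
BINARY_OP + → 38 + 6 = 44. Stack: [44]
STORE_FAST y → y=44. Stack: []
LOAD_FAST_LOAD_FAST b,y → push 18,44. Stack: [18, 44]
COMPARE_OP bool(<=) → 18 vs 44 = True. Stack: [True]
POP_JUMP_IF_FALSE → pop True; no jump. Stack: []
LOAD_FAST_LOAD_FAST b,y → push 18,44. Stack: [18, 44]
BINARY_OP + → 18 + 44 = 62. Stack: [62]
STORE_FAST x → x=62. Stack: []
LOAD_FAST x → push 62. Stack: [62]
RETURN_VALUE → return 62.

62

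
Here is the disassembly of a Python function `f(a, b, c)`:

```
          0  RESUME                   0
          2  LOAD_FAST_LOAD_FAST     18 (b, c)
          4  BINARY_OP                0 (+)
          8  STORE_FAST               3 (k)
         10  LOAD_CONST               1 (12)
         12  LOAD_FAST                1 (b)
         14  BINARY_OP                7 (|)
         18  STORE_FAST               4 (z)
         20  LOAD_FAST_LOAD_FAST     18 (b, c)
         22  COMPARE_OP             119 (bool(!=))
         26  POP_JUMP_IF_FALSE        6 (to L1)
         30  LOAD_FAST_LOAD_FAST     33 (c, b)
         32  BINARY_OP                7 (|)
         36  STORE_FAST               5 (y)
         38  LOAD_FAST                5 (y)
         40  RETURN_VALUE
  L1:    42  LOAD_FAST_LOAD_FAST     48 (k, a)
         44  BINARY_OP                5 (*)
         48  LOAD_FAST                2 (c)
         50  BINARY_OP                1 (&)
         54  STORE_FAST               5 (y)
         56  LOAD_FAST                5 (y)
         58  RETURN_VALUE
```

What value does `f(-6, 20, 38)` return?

54

LOAD_FAST_LOAD_FAST b,c → push 20,38. Stack: [20, 38]
BINARY_OP + → 20 + 38 = 58. Stack: [58]
STORE_FAST k → k=58. Stack: []
LOAD_CONST → push 12. Stack: [12]
LOAD_FAST b → push 20. Stack: [12, 20]
BINARY_OP | → 12 | 20 = 28. Stack: [28]
STORE_FAST z → z=28. Stack: []
LOAD_FAST_LOAD_FAST b,c → push 20,38. Stack: [20, 38]
COMPARE_OP bool(!=) → 20 vs 38 = True. Stack: [True]
POP_JUMP_IF_FALSE → pop True; no jump. Stack: []
LOAD_FAST_LOAD_FAST c,b → push 38,20. Stack: [38, 20]
BINARY_OP | → 38 | 20 = 54. Stack: [54]
STORE_FAST y → y=54. Stack: []
LOAD_FAST y → push 54. Stack: [54]
RETURN_VALUE → return 54.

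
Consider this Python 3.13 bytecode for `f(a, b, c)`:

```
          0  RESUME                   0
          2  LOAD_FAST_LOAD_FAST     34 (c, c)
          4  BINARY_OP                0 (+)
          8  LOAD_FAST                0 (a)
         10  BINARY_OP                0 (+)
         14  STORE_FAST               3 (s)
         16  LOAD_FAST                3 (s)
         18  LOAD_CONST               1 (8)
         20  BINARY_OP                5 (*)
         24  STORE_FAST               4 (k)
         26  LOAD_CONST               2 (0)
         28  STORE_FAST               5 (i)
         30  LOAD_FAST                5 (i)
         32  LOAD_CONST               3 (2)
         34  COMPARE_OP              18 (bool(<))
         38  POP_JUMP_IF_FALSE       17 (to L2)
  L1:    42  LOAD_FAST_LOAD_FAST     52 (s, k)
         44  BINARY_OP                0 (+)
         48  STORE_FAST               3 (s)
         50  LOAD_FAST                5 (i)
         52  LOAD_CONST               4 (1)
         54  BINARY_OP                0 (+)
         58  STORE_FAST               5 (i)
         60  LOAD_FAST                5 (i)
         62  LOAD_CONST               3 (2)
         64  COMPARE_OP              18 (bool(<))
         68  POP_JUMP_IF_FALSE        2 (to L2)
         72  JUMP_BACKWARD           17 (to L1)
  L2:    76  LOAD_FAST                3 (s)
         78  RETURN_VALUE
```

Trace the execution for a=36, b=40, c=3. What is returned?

LOAD_FAST_LOAD_FAST c,c → push 3,3. Stack: [3, 3]
BINARY_OP + → 3 + 3 = 6. Stack: [6]
LOAD_FAST a → push 36. Stack: [6, 36]
BINARY_OP + → 6 + 36 = 42. Stack: [42]
STORE_FAST s → s=42. Stack: []
LOAD_FAST s → push 42. Stack: [42]
LOAD_CONST → push 8. Stack: [42, 8]
BINARY_OP * → 42 * 8 = 336. Stack: [336]
STORE_FAST k → k=336. Stack: []
LOAD_CONST → push 0. Stack: [0]
STORE_FAST i → i=0. Stack: []
LOAD_FAST i → push 0. Stack: [0]
LOAD_CONST → push 2. Stack: [0, 2]
COMPARE_OP bool(<) → 0 vs 2 = True. Stack: [True]
POP_JUMP_IF_FALSE → pop True; no jump. Stack: []
LOAD_FAST_LOAD_FAST s,k → push 42,336. Stack: [42, 336]
BINARY_OP + → 42 + 336 = 378. Stack: [378]
STORE_FAST s → s=378. Stack: []
LOAD_FAST i → push 0. Stack: [0]
LOAD_CONST → push 1. Stack: [0, 1]
BINARY_OP + → 0 + 1 = 1. Stack: [1]
STORE_FAST i → i=1. Stack: []
LOAD_FAST i → push 1. Stack: [1]
LOAD_CONST → push 2. Stack: [1, 2]
COMPARE_OP bool(<) → 1 vs 2 = True. Stack: [True]
POP_JUMP_IF_FALSE → pop True; no jump. Stack: []
LOAD_FAST_LOAD_FAST s,k → push 378,336. Stack: [378, 336]
BINARY_OP + → 378 + 336 = 714. Stack: [714]
STORE_FAST s → s=714. Stack: []
LOAD_FAST i → push 1. Stack: [1]
LOAD_CONST → push 1. Stack: [1, 1]
BINARY_OP + → 1 + 1 = 2. Stack: [2]
STORE_FAST i → i=2. Stack: []
LOAD_FAST i → push 2. Stack: [2]
LOAD_CONST → push 2. Stack: [2, 2]
COMPARE_OP bool(<) → 2 vs 2 = False. Stack: [False]
POP_JUMP_IF_FALSE → pop False; jump. Stack: []
LOAD_FAST s → push 714. Stack: [714]
RETURN_VALUE → return 714.

714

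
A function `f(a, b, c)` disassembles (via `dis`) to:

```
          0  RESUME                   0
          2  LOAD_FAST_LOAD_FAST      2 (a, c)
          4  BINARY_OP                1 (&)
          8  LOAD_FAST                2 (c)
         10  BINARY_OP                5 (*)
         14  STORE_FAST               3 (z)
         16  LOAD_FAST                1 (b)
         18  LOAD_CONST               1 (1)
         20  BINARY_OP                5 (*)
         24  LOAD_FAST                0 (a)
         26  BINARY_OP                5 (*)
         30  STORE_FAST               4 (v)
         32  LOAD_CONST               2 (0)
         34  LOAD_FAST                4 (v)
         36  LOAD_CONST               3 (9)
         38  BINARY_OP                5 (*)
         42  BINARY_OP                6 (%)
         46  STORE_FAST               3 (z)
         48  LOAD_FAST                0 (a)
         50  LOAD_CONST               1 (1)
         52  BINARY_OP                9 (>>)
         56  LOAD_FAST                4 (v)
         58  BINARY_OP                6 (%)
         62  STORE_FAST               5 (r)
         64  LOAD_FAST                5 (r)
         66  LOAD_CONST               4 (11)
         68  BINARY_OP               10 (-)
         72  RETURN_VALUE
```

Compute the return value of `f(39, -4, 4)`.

-148

LOAD_FAST_LOAD_FAST a,c → push 39,4. Stack: [39, 4]
BINARY_OP & → 39 & 4 = 4. Stack: [4]
LOAD_FAST c → push 4. Stack: [4, 4]
BINARY_OP * → 4 * 4 = 16. Stack: [16]
STORE_FAST z → z=16. Stack: []
LOAD_FAST b → push -4. Stack: [-4]
LOAD_CONST → push 1. Stack: [-4, 1]
BINARY_OP * → -4 * 1 = -4. Stack: [-4]
LOAD_FAST a → push 39. Stack: [-4, 39]
BINARY_OP * → -4 * 39 = -156. Stack: [-156]
STORE_FAST v → v=-156. Stack: []
LOAD_CONST → push 0. Stack: [0]
LOAD_FAST v → push -156. Stack: [0, -156]
LOAD_CONST → push 9. Stack: [0, -156, 9]
BINARY_OP * → -156 * 9 = -1404. Stack: [0, -1404]
BINARY_OP % → 0 % -1404 = 0. Stack: [0]
STORE_FAST z → z=0. Stack: []
LOAD_FAST a → push 39. Stack: [39]
LOAD_CONST → push 1. Stack: [39, 1]
BINARY_OP >> → 39 >> 1 = 19. Stack: [19]
LOAD_FAST v → push -156. Stack: [19, -156]
BINARY_OP % → 19 % -156 = -137. Stack: [-137]
STORE_FAST r → r=-137. Stack: []
LOAD_FAST r → push -137. Stack: [-137]
LOAD_CONST → push 11. Stack: [-137, 11]
BINARY_OP - → -137 - 11 = -148. Stack: [-148]
RETURN_VALUE → return -148.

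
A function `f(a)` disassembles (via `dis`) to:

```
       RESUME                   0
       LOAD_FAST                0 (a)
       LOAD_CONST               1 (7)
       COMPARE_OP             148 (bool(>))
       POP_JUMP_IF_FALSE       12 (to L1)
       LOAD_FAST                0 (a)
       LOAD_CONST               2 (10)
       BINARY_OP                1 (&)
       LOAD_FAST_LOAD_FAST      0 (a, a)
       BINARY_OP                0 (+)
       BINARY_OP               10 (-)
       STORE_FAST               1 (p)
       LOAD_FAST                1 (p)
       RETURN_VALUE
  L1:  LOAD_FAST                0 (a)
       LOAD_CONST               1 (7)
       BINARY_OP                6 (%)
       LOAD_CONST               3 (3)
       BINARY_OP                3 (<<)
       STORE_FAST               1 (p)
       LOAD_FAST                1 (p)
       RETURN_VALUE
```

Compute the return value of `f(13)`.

-18

LOAD_FAST a → push 13. Stack: [13]
LOAD_CONST → push 7. Stack: [13, 7]
COMPARE_OP bool(>) → 13 vs 7 = True. Stack: [True]
POP_JUMP_IF_FALSE → pop True; no jump. Stack: []
LOAD_FAST a → push 13. Stack: [13]
LOAD_CONST → push 10. Stack: [13, 10]
BINARY_OP & → 13 & 10 = 8. Stack: [8]
LOAD_FAST_LOAD_FAST a,a → push 13,13. Stack: [8, 13, 13]
BINARY_OP + → 13 + 13 = 26. Stack: [8, 26]
BINARY_OP - → 8 - 26 = -18. Stack: [-18]
STORE_FAST p → p=-18. Stack: []
LOAD_FAST p → push -18. Stack: [-18]
RETURN_VALUE → return -18.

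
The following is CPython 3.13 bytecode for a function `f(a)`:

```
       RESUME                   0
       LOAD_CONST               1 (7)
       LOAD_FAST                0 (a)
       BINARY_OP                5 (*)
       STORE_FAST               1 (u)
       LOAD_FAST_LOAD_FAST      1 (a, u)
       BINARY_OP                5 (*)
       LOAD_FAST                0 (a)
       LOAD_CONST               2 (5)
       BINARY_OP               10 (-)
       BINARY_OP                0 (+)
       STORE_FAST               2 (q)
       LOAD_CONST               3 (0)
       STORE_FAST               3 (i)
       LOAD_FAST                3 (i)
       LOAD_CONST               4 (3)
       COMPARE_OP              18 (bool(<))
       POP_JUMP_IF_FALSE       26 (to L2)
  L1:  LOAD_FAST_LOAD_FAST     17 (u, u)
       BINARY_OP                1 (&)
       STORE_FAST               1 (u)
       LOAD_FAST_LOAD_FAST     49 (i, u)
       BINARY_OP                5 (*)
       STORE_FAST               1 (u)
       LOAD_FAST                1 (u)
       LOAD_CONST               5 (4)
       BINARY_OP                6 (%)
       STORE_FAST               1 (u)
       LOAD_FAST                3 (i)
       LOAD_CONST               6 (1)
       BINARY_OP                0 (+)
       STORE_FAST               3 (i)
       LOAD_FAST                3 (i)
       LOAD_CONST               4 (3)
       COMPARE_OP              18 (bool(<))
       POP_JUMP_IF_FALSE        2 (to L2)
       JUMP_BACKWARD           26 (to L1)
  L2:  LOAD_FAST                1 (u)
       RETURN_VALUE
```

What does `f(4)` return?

0

LOAD_CONST → push 7
LOAD_FAST a → push 4
BINARY_OP * → 7 * 4 = 28
STORE_FAST u → u=28
LOAD_FAST_LOAD_FAST a,u → push 4,28
BINARY_OP * → 4 * 28 = 112
LOAD_FAST a → push 4
LOAD_CONST → push 5
BINARY_OP - → 4 - 5 = -1
BINARY_OP + → 112 + -1 = 111
STORE_FAST q → q=111
LOAD_CONST → push 0
STORE_FAST i → i=0
LOAD_FAST i → push 0
LOAD_CONST → push 3
COMPARE_OP bool(<) → 0 vs 3 = True
POP_JUMP_IF_FALSE → pop True; no jump
LOAD_FAST_LOAD_FAST u,u → push 28,28
BINARY_OP & → 28 & 28 = 28
STORE_FAST u → u=28
LOAD_FAST_LOAD_FAST i,u → push 0,28
BINARY_OP * → 0 * 28 = 0
STORE_FAST u → u=0
LOAD_FAST u → push 0
LOAD_CONST → push 4
BINARY_OP % → 0 % 4 = 0
STORE_FAST u → u=0
LOAD_FAST i → push 0
LOAD_CONST → push 1
BINARY_OP + → 0 + 1 = 1
STORE_FAST i → i=1
LOAD_FAST i → push 1
LOAD_CONST → push 3
COMPARE_OP bool(<) → 1 vs 3 = True
POP_JUMP_IF_FALSE → pop True; no jump
LOAD_FAST_LOAD_FAST u,u → push 0,0
BINARY_OP & → 0 & 0 = 0
STORE_FAST u → u=0
LOAD_FAST_LOAD_FAST i,u → push 1,0
BINARY_OP * → 1 * 0 = 0
STORE_FAST u → u=0
LOAD_FAST u → push 0
LOAD_CONST → push 4
BINARY_OP % → 0 % 4 = 0
STORE_FAST u → u=0
LOAD_FAST i → push 1
LOAD_CONST → push 1
BINARY_OP + → 1 + 1 = 2
STORE_FAST i → i=2
LOAD_FAST i → push 2
LOAD_CONST → push 3
COMPARE_OP bool(<) → 2 vs 3 = True
POP_JUMP_IF_FALSE → pop True; no jump
LOAD_FAST_LOAD_FAST u,u → push 0,0
BINARY_OP & → 0 & 0 = 0
STORE_FAST u → u=0
LOAD_FAST_LOAD_FAST i,u → push 2,0
BINARY_OP * → 2 * 0 = 0
STORE_FAST u → u=0
LOAD_FAST u → push 0
LOAD_CONST → push 4
BINARY_OP % → 0 % 4 = 0
STORE_FAST u → u=0
LOAD_FAST i → push 2
LOAD_CONST → push 1
BINARY_OP + → 2 + 1 = 3
STORE_FAST i → i=3
LOAD_FAST i → push 3
LOAD_CONST → push 3
COMPARE_OP bool(<) → 3 vs 3 = False
POP_JUMP_IF_FALSE → pop False; jump
LOAD_FAST u → push 0
RETURN_VALUE → return 0.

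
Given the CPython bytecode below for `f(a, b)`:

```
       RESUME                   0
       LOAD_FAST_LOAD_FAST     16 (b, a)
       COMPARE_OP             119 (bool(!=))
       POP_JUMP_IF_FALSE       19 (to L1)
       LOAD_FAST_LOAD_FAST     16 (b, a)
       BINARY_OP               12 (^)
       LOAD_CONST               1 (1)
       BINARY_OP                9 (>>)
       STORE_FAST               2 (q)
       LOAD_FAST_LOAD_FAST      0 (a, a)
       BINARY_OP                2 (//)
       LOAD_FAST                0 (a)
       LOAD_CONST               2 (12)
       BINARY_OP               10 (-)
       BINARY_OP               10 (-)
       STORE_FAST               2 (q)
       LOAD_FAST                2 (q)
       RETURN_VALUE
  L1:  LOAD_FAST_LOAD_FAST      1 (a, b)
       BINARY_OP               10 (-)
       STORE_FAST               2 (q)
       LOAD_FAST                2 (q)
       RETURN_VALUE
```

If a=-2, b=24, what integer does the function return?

LOAD_FAST_LOAD_FAST b,a → push 24,-2. Stack: [24, -2]
COMPARE_OP bool(!=) → 24 vs -2 = True. Stack: [True]
POP_JUMP_IF_FALSE → pop True; no jump. Stack: []
LOAD_FAST_LOAD_FAST b,a → push 24,-2. Stack: [24, -2]
BINARY_OP ^ → 24 ^ -2 = -26. Stack: [-26]
LOAD_CONST → push 1. Stack: [-26, 1]
BINARY_OP >> → -26 >> 1 = -13. Stack: [-13]
STORE_FAST q → q=-13. Stack: []
LOAD_FAST_LOAD_FAST a,a → push -2,-2. Stack: [-2, -2]
BINARY_OP // → -2 // -2 = 1. Stack: [1]
LOAD_FAST a → push -2. Stack: [1, -2]
LOAD_CONST → push 12. Stack: [1, -2, 12]
BINARY_OP - → -2 - 12 = -14. Stack: [1, -14]
BINARY_OP - → 1 - -14 = 15. Stack: [15]
STORE_FAST q → q=15. Stack: []
LOAD_FAST q → push 15. Stack: [15]
RETURN_VALUE → return 15.

15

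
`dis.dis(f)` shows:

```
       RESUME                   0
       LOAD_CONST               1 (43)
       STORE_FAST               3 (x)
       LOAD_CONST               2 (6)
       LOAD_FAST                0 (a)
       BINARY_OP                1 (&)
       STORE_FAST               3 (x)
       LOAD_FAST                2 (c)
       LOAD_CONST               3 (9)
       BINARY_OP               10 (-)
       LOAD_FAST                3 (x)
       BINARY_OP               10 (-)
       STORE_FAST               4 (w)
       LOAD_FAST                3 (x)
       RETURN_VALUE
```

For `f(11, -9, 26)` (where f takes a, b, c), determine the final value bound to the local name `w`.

15

LOAD_CONST → push 43. Stack: [43]
STORE_FAST x → x=43. Stack: []
LOAD_CONST → push 6. Stack: [6]
LOAD_FAST a → push 11. Stack: [6, 11]
BINARY_OP & → 6 & 11 = 2. Stack: [2]
STORE_FAST x → x=2. Stack: []
LOAD_FAST c → push 26. Stack: [26]
LOAD_CONST → push 9. Stack: [26, 9]
BINARY_OP - → 26 - 9 = 17. Stack: [17]
LOAD_FAST x → push 2. Stack: [17, 2]
BINARY_OP - → 17 - 2 = 15. Stack: [15]
STORE_FAST w → w=15. Stack: []
LOAD_FAST x → push 2. Stack: [2]
RETURN_VALUE → return 2.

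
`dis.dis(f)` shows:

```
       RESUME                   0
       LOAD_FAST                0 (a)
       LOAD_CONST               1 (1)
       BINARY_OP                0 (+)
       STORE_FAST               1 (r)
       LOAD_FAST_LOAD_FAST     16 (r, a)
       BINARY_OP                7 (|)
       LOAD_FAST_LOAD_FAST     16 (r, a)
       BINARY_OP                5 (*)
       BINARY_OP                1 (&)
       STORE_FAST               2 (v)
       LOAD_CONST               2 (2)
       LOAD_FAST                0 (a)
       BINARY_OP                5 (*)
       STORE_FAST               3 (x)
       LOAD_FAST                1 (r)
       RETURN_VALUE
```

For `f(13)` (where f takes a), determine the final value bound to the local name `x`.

26

LOAD_FAST a → push 13. Stack: [13]
LOAD_CONST → push 1. Stack: [13, 1]
BINARY_OP + → 13 + 1 = 14. Stack: [14]
STORE_FAST r → r=14. Stack: []
LOAD_FAST_LOAD_FAST r,a → push 14,13. Stack: [14, 13]
BINARY_OP | → 14 | 13 = 15. Stack: [15]
LOAD_FAST_LOAD_FAST r,a → push 14,13. Stack: [15, 14, 13]
BINARY_OP * → 14 * 13 = 182. Stack: [15, 182]
BINARY_OP & → 15 & 182 = 6. Stack: [6]
STORE_FAST v → v=6. Stack: []
LOAD_CONST → push 2. Stack: [2]
LOAD_FAST a → push 13. Stack: [2, 13]
BINARY_OP * → 2 * 13 = 26. Stack: [26]
STORE_FAST x → x=26. Stack: []
LOAD_FAST r → push 14. Stack: [14]
RETURN_VALUE → return 14.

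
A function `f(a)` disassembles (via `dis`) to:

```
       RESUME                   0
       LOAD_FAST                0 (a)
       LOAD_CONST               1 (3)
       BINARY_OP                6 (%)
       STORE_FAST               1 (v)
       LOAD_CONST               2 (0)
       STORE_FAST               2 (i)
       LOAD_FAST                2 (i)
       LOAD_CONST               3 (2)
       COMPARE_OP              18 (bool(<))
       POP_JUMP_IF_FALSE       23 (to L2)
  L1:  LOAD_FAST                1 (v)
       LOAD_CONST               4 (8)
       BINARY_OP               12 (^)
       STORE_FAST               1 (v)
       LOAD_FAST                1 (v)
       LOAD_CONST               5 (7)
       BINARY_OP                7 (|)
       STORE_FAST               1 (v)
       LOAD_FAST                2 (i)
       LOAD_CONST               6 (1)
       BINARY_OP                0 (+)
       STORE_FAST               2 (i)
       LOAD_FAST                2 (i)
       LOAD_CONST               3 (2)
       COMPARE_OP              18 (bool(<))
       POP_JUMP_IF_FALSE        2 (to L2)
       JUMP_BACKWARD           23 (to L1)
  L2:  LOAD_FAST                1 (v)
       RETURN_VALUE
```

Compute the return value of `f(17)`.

LOAD_FAST a → push 17. Stack: [17]
LOAD_CONST → push 3. Stack: [17, 3]
BINARY_OP % → 17 % 3 = 2. Stack: [2]
STORE_FAST v → v=2. Stack: []
LOAD_CONST → push 0. Stack: [0]
STORE_FAST i → i=0. Stack: []
LOAD_FAST i → push 0. Stack: [0]
LOAD_CONST → push 2. Stack: [0, 2]
COMPARE_OP bool(<) → 0 vs 2 = True. Stack: [True]
POP_JUMP_IF_FALSE → pop True; no jump. Stack: []
LOAD_FAST v → push 2. Stack: [2]
LOAD_CONST → push 8. Stack: [2, 8]
BINARY_OP ^ → 2 ^ 8 = 10. Stack: [10]
STORE_FAST v → v=10. Stack: []
LOAD_FAST v → push 10. Stack: [10]
LOAD_CONST → push 7. Stack: [10, 7]
BINARY_OP | → 10 | 7 = 15. Stack: [15]
STORE_FAST v → v=15. Stack: []
LOAD_FAST i → push 0. Stack: [0]
LOAD_CONST → push 1. Stack: [0, 1]
BINARY_OP + → 0 + 1 = 1. Stack: [1]
STORE_FAST i → i=1. Stack: []
LOAD_FAST i → push 1. Stack: [1]
LOAD_CONST → push 2. Stack: [1, 2]
COMPARE_OP bool(<) → 1 vs 2 = True. Stack: [True]
POP_JUMP_IF_FALSE → pop True; no jump. Stack: []
LOAD_FAST v → push 15. Stack: [15]
LOAD_CONST → push 8. Stack: [15, 8]
BINARY_OP ^ → 15 ^ 8 = 7. Stack: [7]
STORE_FAST v → v=7. Stack: []
LOAD_FAST v → push 7. Stack: [7]
LOAD_CONST → push 7. Stack: [7, 7]
BINARY_OP | → 7 | 7 = 7. Stack: [7]
STORE_FAST v → v=7. Stack: []
LOAD_FAST i → push 1. Stack: [1]
LOAD_CONST → push 1. Stack: [1, 1]
BINARY_OP + → 1 + 1 = 2. Stack: [2]
STORE_FAST i → i=2. Stack: []
LOAD_FAST i → push 2. Stack: [2]
LOAD_CONST → push 2. Stack: [2, 2]
COMPARE_OP bool(<) → 2 vs 2 = False. Stack: [False]
POP_JUMP_IF_FALSE → pop False; jump. Stack: []
LOAD_FAST v → push 7. Stack: [7]
RETURN_VALUE → return 7.

7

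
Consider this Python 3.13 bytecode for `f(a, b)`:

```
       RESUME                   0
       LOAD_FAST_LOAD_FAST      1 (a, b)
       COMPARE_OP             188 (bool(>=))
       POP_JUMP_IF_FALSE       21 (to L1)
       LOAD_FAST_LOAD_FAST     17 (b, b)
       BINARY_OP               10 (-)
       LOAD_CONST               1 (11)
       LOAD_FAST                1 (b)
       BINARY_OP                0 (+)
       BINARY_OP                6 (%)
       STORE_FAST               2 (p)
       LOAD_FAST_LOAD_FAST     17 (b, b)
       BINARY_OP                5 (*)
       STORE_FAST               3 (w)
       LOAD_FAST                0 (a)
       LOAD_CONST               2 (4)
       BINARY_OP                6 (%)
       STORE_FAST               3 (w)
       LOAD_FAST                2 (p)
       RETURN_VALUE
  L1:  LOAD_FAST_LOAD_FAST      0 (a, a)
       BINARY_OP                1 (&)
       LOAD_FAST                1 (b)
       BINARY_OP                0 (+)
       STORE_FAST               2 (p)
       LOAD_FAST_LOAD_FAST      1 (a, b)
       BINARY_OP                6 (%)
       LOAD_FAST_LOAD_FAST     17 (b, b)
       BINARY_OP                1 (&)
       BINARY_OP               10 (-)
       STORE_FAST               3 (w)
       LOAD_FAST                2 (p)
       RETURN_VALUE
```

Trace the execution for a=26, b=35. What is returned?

LOAD_FAST_LOAD_FAST a,b → push 26,35. Stack: [26, 35]
COMPARE_OP bool(>=) → 26 vs 35 = False. Stack: [False]
POP_JUMP_IF_FALSE → pop False; jump. Stack: []
LOAD_FAST_LOAD_FAST a,a → push 26,26. Stack: [26, 26]
BINARY_OP & → 26 & 26 = 26. Stack: [26]
LOAD_FAST b → push 35. Stack: [26, 35]
BINARY_OP + → 26 + 35 = 61. Stack: [61]
STORE_FAST p → p=61. Stack: []
LOAD_FAST_LOAD_FAST a,b → push 26,35. Stack: [26, 35]
BINARY_OP % → 26 % 35 = 26. Stack: [26]
LOAD_FAST_LOAD_FAST b,b → push 35,35. Stack: [26, 35, 35]
BINARY_OP & → 35 & 35 = 35. Stack: [26, 35]
BINARY_OP - → 26 - 35 = -9. Stack: [-9]
STORE_FAST w → w=-9. Stack: []
LOAD_FAST p → push 61. Stack: [61]
RETURN_VALUE → return 61.

61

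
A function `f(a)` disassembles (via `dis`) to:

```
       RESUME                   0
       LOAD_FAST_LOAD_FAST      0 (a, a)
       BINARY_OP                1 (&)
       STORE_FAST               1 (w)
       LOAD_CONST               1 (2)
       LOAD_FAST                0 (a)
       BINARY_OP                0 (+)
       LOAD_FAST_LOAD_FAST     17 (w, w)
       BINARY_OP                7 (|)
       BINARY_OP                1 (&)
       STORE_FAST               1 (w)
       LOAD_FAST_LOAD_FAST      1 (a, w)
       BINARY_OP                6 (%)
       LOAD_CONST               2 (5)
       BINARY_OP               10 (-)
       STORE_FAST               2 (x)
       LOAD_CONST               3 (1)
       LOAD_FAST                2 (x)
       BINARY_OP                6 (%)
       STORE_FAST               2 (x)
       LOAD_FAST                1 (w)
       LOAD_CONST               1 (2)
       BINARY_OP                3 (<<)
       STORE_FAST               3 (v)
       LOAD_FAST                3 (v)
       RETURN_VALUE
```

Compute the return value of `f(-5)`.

-28

LOAD_FAST_LOAD_FAST a,a → push -5,-5. Stack: [-5, -5]
BINARY_OP & → -5 & -5 = -5. Stack: [-5]
STORE_FAST w → w=-5. Stack: []
LOAD_CONST → push 2. Stack: [2]
LOAD_FAST a → push -5. Stack: [2, -5]
BINARY_OP + → 2 + -5 = -3. Stack: [-3]
LOAD_FAST_LOAD_FAST w,w → push -5,-5. Stack: [-3, -5, -5]
BINARY_OP | → -5 | -5 = -5. Stack: [-3, -5]
BINARY_OP & → -3 & -5 = -7. Stack: [-7]
STORE_FAST w → w=-7. Stack: []
LOAD_FAST_LOAD_FAST a,w → push -5,-7. Stack: [-5, -7]
BINARY_OP % → -5 % -7 = -5. Stack: [-5]
LOAD_CONST → push 5. Stack: [-5, 5]
BINARY_OP - → -5 - 5 = -10. Stack: [-10]
STORE_FAST x → x=-10. Stack: []
LOAD_CONST → push 1. Stack: [1]
LOAD_FAST x → push -10. Stack: [1, -10]
BINARY_OP % → 1 % -10 = -9. Stack: [-9]
STORE_FAST x → x=-9. Stack: []
LOAD_FAST w → push -7. Stack: [-7]
LOAD_CONST → push 2. Stack: [-7, 2]
BINARY_OP << → -7 << 2 = -28. Stack: [-28]
STORE_FAST v → v=-28. Stack: []
LOAD_FAST v → push -28. Stack: [-28]
RETURN_VALUE → return -28.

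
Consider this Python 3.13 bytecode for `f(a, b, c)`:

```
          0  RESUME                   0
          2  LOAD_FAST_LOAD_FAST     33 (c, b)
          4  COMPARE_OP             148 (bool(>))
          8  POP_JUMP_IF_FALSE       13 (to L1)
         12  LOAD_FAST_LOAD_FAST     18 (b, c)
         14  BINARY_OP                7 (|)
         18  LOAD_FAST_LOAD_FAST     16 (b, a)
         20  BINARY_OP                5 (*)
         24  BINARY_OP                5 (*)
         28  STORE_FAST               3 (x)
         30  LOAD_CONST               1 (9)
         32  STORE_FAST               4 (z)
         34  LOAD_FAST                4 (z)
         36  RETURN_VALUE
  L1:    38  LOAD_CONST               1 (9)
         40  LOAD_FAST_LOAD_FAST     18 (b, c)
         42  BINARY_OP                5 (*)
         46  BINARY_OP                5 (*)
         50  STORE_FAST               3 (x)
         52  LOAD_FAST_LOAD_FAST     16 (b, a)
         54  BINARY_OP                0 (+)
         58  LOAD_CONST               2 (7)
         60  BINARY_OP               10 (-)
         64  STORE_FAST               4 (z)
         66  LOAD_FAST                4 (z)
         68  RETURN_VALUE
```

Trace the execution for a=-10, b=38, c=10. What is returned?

LOAD_FAST_LOAD_FAST c,b → push 10,38. Stack: [10, 38]
COMPARE_OP bool(>) → 10 vs 38 = False. Stack: [False]
POP_JUMP_IF_FALSE → pop False; jump. Stack: []
LOAD_CONST → push 9. Stack: [9]
LOAD_FAST_LOAD_FAST b,c → push 38,10. Stack: [9, 38, 10]
BINARY_OP * → 38 * 10 = 380. Stack: [9, 380]
BINARY_OP * → 9 * 380 = 3420. Stack: [3420]
STORE_FAST x → x=3420. Stack: []
LOAD_FAST_LOAD_FAST b,a → push 38,-10. Stack: [38, -10]
BINARY_OP + → 38 + -10 = 28. Stack: [28]
LOAD_CONST → push 7. Stack: [28, 7]
BINARY_OP - → 28 - 7 = 21. Stack: [21]
STORE_FAST z → z=21. Stack: []
LOAD_FAST z → push 21. Stack: [21]
RETURN_VALUE → return 21.

21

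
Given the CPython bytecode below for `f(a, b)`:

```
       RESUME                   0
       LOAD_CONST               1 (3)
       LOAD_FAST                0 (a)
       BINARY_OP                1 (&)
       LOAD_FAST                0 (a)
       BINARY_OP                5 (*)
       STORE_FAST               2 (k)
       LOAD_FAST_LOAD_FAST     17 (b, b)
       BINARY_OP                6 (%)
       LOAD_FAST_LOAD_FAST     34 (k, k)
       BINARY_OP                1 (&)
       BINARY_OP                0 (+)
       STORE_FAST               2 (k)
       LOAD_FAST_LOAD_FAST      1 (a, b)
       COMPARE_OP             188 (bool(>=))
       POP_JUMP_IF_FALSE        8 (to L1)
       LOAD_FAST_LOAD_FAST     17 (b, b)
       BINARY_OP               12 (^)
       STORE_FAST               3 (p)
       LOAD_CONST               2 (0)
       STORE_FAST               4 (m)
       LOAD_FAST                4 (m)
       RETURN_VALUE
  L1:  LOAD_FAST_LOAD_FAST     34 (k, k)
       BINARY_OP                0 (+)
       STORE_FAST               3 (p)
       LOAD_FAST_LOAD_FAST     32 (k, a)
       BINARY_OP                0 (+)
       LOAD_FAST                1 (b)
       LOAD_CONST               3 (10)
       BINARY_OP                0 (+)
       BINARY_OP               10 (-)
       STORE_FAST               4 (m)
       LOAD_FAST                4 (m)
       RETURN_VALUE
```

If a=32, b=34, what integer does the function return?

LOAD_CONST → push 3. Stack: [3]
LOAD_FAST a → push 32. Stack: [3, 32]
BINARY_OP & → 3 & 32 = 0. Stack: [0]
LOAD_FAST a → push 32. Stack: [0, 32]
BINARY_OP * → 0 * 32 = 0. Stack: [0]
STORE_FAST k → k=0. Stack: []
LOAD_FAST_LOAD_FAST b,b → push 34,34. Stack: [34, 34]
BINARY_OP % → 34 % 34 = 0. Stack: [0]
LOAD_FAST_LOAD_FAST k,k → push 0,0. Stack: [0, 0, 0]
BINARY_OP & → 0 & 0 = 0. Stack: [0, 0]
BINARY_OP + → 0 + 0 = 0. Stack: [0]
STORE_FAST k → k=0. Stack: []
LOAD_FAST_LOAD_FAST a,b → push 32,34. Stack: [32, 34]
COMPARE_OP bool(>=) → 32 vs 34 = False. Stack: [False]
POP_JUMP_IF_FALSE → pop False; jump. Stack: []
LOAD_FAST_LOAD_FAST k,k → push 0,0. Stack: [0, 0]
BINARY_OP + → 0 + 0 = 0. Stack: [0]
STORE_FAST p → p=0. Stack: []
LOAD_FAST_LOAD_FAST k,a → push 0,32. Stack: [0, 32]
BINARY_OP + → 0 + 32 = 32. Stack: [32]
LOAD_FAST b → push 34. Stack: [32, 34]
LOAD_CONST → push 10. Stack: [32, 34, 10]
BINARY_OP + → 34 + 10 = 44. Stack: [32, 44]
BINARY_OP - → 32 - 44 = -12. Stack: [-12]
STORE_FAST m → m=-12. Stack: []
LOAD_FAST m → push -12. Stack: [-12]
RETURN_VALUE → return -12.

-12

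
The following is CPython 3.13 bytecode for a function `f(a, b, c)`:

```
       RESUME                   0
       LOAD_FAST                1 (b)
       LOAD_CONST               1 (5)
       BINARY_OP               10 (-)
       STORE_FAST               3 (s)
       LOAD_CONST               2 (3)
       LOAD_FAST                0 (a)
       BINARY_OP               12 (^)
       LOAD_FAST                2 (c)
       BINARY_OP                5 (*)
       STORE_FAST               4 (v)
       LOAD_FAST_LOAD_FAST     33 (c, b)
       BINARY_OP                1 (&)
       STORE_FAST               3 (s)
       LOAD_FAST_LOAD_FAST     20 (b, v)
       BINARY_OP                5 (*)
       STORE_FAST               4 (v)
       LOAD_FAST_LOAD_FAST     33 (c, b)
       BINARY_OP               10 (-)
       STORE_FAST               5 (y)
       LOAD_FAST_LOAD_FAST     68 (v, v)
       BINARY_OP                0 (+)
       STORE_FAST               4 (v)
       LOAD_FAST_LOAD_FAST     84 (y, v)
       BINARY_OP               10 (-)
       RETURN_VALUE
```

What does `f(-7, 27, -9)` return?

LOAD_FAST b → push 27. Stack: [27]
LOAD_CONST → push 5. Stack: [27, 5]
BINARY_OP - → 27 - 5 = 22. Stack: [22]
STORE_FAST s → s=22. Stack: []
LOAD_CONST → push 3. Stack: [3]
LOAD_FAST a → push -7. Stack: [3, -7]
BINARY_OP ^ → 3 ^ -7 = -6. Stack: [-6]
LOAD_FAST c → push -9. Stack: [-6, -9]
BINARY_OP * → -6 * -9 = 54. Stack: [54]
STORE_FAST v → v=54. Stack: []
LOAD_FAST_LOAD_FAST c,b → push -9,27. Stack: [-9, 27]
BINARY_OP & → -9 & 27 = 19. Stack: [19]
STORE_FAST s → s=19. Stack: []
LOAD_FAST_LOAD_FAST b,v → push 27,54. Stack: [27, 54]
BINARY_OP * → 27 * 54 = 1458. Stack: [1458]
STORE_FAST v → v=1458. Stack: []
LOAD_FAST_LOAD_FAST c,b → push -9,27. Stack: [-9, 27]
BINARY_OP - → -9 - 27 = -36. Stack: [-36]
STORE_FAST y → y=-36. Stack: []
LOAD_FAST_LOAD_FAST v,v → push 1458,1458. Stack: [1458, 1458]
BINARY_OP + → 1458 + 1458 = 2916. Stack: [2916]
STORE_FAST v → v=2916. Stack: []
LOAD_FAST_LOAD_FAST y,v → push -36,2916. Stack: [-36, 2916]
BINARY_OP - → -36 - 2916 = -2952. Stack: [-2952]
RETURN_VALUE → return -2952.

-2952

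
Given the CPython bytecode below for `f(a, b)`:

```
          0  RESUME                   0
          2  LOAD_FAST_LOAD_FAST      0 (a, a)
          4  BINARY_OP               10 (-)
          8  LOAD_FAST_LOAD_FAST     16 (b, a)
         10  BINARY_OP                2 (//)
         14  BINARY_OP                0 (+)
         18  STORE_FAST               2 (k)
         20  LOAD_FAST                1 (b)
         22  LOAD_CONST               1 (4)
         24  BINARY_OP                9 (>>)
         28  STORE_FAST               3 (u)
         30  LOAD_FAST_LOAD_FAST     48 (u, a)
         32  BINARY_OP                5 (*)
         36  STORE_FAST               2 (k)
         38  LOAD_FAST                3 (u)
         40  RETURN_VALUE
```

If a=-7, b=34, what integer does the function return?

2

LOAD_FAST_LOAD_FAST a,a → push -7,-7. Stack: [-7, -7]
BINARY_OP - → -7 - -7 = 0. Stack: [0]
LOAD_FAST_LOAD_FAST b,a → push 34,-7. Stack: [0, 34, -7]
BINARY_OP // → 34 // -7 = -5. Stack: [0, -5]
BINARY_OP + → 0 + -5 = -5. Stack: [-5]
STORE_FAST k → k=-5. Stack: []
LOAD_FAST b → push 34. Stack: [34]
LOAD_CONST → push 4. Stack: [34, 4]
BINARY_OP >> → 34 >> 4 = 2. Stack: [2]
STORE_FAST u → u=2. Stack: []
LOAD_FAST_LOAD_FAST u,a → push 2,-7. Stack: [2, -7]
BINARY_OP * → 2 * -7 = -14. Stack: [-14]
STORE_FAST k → k=-14. Stack: []
LOAD_FAST u → push 2. Stack: [2]
RETURN_VALUE → return 2.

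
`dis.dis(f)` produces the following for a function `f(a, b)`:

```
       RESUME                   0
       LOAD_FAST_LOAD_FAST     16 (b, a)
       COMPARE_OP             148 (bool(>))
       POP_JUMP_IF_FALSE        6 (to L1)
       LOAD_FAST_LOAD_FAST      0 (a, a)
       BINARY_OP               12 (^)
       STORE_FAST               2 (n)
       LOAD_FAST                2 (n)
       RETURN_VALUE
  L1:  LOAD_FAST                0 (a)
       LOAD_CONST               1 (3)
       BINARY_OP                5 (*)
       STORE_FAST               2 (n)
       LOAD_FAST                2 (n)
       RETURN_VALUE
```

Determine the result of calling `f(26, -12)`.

78

LOAD_FAST_LOAD_FAST b,a → push -12,26. Stack: [-12, 26]
COMPARE_OP bool(>) → -12 vs 26 = False. Stack: [False]
POP_JUMP_IF_FALSE → pop False; jump. Stack: []
LOAD_FAST a → push 26. Stack: [26]
LOAD_CONST → push 3. Stack: [26, 3]
BINARY_OP * → 26 * 3 = 78. Stack: [78]
STORE_FAST n → n=78. Stack: []
LOAD_FAST n → push 78. Stack: [78]
RETURN_VALUE → return 78.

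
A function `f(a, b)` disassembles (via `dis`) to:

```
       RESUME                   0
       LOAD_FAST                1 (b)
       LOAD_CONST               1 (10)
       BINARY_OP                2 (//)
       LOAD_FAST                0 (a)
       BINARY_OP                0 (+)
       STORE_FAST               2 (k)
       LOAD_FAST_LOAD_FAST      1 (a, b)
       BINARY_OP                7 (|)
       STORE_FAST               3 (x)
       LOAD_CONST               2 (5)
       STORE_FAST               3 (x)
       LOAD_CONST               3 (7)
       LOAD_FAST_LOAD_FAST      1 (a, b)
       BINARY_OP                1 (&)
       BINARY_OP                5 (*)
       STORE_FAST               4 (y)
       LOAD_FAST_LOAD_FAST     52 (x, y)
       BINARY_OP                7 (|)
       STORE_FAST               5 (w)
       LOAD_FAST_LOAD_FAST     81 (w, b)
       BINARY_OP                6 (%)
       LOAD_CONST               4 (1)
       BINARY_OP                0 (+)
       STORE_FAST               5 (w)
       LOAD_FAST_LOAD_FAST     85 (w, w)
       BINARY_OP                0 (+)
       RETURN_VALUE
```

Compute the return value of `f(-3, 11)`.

LOAD_FAST b → push 11. Stack: [11]
LOAD_CONST → push 10. Stack: [11, 10]
BINARY_OP // → 11 // 10 = 1. Stack: [1]
LOAD_FAST a → push -3. Stack: [1, -3]
BINARY_OP + → 1 + -3 = -2. Stack: [-2]
STORE_FAST k → k=-2. Stack: []
LOAD_FAST_LOAD_FAST a,b → push -3,11. Stack: [-3, 11]
BINARY_OP | → -3 | 11 = -1. Stack: [-1]
STORE_FAST x → x=-1. Stack: []
LOAD_CONST → push 5. Stack: [5]
STORE_FAST x → x=5. Stack: []
LOAD_CONST → push 7. Stack: [7]
LOAD_FAST_LOAD_FAST a,b → push -3,11. Stack: [7, -3, 11]
BINARY_OP & → -3 & 11 = 9. Stack: [7, 9]
BINARY_OP * → 7 * 9 = 63. Stack: [63]
STORE_FAST y → y=63. Stack: []
LOAD_FAST_LOAD_FAST x,y → push 5,63. Stack: [5, 63]
BINARY_OP | → 5 | 63 = 63. Stack: [63]
STORE_FAST w → w=63. Stack: []
LOAD_FAST_LOAD_FAST w,b → push 63,11. Stack: [63, 11]
BINARY_OP % → 63 % 11 = 8. Stack: [8]
LOAD_CONST → push 1. Stack: [8, 1]
BINARY_OP + → 8 + 1 = 9. Stack: [9]
STORE_FAST w → w=9. Stack: []
LOAD_FAST_LOAD_FAST w,w → push 9,9. Stack: [9, 9]
BINARY_OP + → 9 + 9 = 18. Stack: [18]
RETURN_VALUE → return 18.

18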